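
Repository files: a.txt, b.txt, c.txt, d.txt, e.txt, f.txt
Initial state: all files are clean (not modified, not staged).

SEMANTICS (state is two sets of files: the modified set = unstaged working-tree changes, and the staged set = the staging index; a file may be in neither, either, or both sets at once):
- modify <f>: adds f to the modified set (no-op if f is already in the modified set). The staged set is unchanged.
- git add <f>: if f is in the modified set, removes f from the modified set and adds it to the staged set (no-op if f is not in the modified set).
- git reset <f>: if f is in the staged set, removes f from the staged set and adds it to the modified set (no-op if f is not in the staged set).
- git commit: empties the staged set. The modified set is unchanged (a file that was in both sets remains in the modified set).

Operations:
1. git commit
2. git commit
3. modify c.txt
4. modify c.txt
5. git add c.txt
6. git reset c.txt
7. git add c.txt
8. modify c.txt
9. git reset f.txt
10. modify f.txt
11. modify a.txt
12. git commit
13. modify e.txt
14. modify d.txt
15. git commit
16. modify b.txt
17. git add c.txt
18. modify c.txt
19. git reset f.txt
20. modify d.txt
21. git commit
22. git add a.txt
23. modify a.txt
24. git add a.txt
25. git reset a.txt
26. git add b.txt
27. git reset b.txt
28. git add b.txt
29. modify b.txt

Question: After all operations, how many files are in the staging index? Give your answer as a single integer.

After op 1 (git commit): modified={none} staged={none}
After op 2 (git commit): modified={none} staged={none}
After op 3 (modify c.txt): modified={c.txt} staged={none}
After op 4 (modify c.txt): modified={c.txt} staged={none}
After op 5 (git add c.txt): modified={none} staged={c.txt}
After op 6 (git reset c.txt): modified={c.txt} staged={none}
After op 7 (git add c.txt): modified={none} staged={c.txt}
After op 8 (modify c.txt): modified={c.txt} staged={c.txt}
After op 9 (git reset f.txt): modified={c.txt} staged={c.txt}
After op 10 (modify f.txt): modified={c.txt, f.txt} staged={c.txt}
After op 11 (modify a.txt): modified={a.txt, c.txt, f.txt} staged={c.txt}
After op 12 (git commit): modified={a.txt, c.txt, f.txt} staged={none}
After op 13 (modify e.txt): modified={a.txt, c.txt, e.txt, f.txt} staged={none}
After op 14 (modify d.txt): modified={a.txt, c.txt, d.txt, e.txt, f.txt} staged={none}
After op 15 (git commit): modified={a.txt, c.txt, d.txt, e.txt, f.txt} staged={none}
After op 16 (modify b.txt): modified={a.txt, b.txt, c.txt, d.txt, e.txt, f.txt} staged={none}
After op 17 (git add c.txt): modified={a.txt, b.txt, d.txt, e.txt, f.txt} staged={c.txt}
After op 18 (modify c.txt): modified={a.txt, b.txt, c.txt, d.txt, e.txt, f.txt} staged={c.txt}
After op 19 (git reset f.txt): modified={a.txt, b.txt, c.txt, d.txt, e.txt, f.txt} staged={c.txt}
After op 20 (modify d.txt): modified={a.txt, b.txt, c.txt, d.txt, e.txt, f.txt} staged={c.txt}
After op 21 (git commit): modified={a.txt, b.txt, c.txt, d.txt, e.txt, f.txt} staged={none}
After op 22 (git add a.txt): modified={b.txt, c.txt, d.txt, e.txt, f.txt} staged={a.txt}
After op 23 (modify a.txt): modified={a.txt, b.txt, c.txt, d.txt, e.txt, f.txt} staged={a.txt}
After op 24 (git add a.txt): modified={b.txt, c.txt, d.txt, e.txt, f.txt} staged={a.txt}
After op 25 (git reset a.txt): modified={a.txt, b.txt, c.txt, d.txt, e.txt, f.txt} staged={none}
After op 26 (git add b.txt): modified={a.txt, c.txt, d.txt, e.txt, f.txt} staged={b.txt}
After op 27 (git reset b.txt): modified={a.txt, b.txt, c.txt, d.txt, e.txt, f.txt} staged={none}
After op 28 (git add b.txt): modified={a.txt, c.txt, d.txt, e.txt, f.txt} staged={b.txt}
After op 29 (modify b.txt): modified={a.txt, b.txt, c.txt, d.txt, e.txt, f.txt} staged={b.txt}
Final staged set: {b.txt} -> count=1

Answer: 1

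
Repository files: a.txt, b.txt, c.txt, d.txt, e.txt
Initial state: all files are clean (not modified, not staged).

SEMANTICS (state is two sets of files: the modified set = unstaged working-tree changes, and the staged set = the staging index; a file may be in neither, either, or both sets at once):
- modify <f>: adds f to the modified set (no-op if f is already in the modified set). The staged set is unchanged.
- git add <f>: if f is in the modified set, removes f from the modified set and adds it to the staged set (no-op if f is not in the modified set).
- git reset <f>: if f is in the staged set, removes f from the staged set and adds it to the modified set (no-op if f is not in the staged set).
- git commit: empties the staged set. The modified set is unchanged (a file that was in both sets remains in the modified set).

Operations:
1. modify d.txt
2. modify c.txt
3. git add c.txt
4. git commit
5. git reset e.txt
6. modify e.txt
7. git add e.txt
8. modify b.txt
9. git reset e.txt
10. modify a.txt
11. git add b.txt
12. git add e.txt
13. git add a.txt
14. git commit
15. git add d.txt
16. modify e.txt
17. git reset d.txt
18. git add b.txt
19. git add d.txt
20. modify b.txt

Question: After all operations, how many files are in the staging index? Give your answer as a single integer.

After op 1 (modify d.txt): modified={d.txt} staged={none}
After op 2 (modify c.txt): modified={c.txt, d.txt} staged={none}
After op 3 (git add c.txt): modified={d.txt} staged={c.txt}
After op 4 (git commit): modified={d.txt} staged={none}
After op 5 (git reset e.txt): modified={d.txt} staged={none}
After op 6 (modify e.txt): modified={d.txt, e.txt} staged={none}
After op 7 (git add e.txt): modified={d.txt} staged={e.txt}
After op 8 (modify b.txt): modified={b.txt, d.txt} staged={e.txt}
After op 9 (git reset e.txt): modified={b.txt, d.txt, e.txt} staged={none}
After op 10 (modify a.txt): modified={a.txt, b.txt, d.txt, e.txt} staged={none}
After op 11 (git add b.txt): modified={a.txt, d.txt, e.txt} staged={b.txt}
After op 12 (git add e.txt): modified={a.txt, d.txt} staged={b.txt, e.txt}
After op 13 (git add a.txt): modified={d.txt} staged={a.txt, b.txt, e.txt}
After op 14 (git commit): modified={d.txt} staged={none}
After op 15 (git add d.txt): modified={none} staged={d.txt}
After op 16 (modify e.txt): modified={e.txt} staged={d.txt}
After op 17 (git reset d.txt): modified={d.txt, e.txt} staged={none}
After op 18 (git add b.txt): modified={d.txt, e.txt} staged={none}
After op 19 (git add d.txt): modified={e.txt} staged={d.txt}
After op 20 (modify b.txt): modified={b.txt, e.txt} staged={d.txt}
Final staged set: {d.txt} -> count=1

Answer: 1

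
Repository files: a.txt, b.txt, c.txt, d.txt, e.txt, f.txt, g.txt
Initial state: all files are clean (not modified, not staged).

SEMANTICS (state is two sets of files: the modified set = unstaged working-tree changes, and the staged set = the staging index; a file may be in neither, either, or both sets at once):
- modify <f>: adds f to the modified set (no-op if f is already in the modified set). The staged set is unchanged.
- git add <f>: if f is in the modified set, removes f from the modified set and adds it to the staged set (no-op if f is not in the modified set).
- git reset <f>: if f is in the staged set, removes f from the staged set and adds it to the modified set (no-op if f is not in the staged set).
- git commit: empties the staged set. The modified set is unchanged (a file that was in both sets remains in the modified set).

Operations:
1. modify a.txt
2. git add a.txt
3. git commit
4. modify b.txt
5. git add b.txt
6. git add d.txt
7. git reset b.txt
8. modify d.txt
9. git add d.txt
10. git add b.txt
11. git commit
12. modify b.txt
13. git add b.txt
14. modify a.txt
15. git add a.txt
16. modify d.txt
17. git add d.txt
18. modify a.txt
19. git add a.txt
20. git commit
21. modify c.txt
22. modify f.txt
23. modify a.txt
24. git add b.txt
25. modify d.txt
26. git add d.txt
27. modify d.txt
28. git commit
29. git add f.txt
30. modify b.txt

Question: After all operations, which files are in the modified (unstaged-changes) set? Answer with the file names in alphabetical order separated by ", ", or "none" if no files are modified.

After op 1 (modify a.txt): modified={a.txt} staged={none}
After op 2 (git add a.txt): modified={none} staged={a.txt}
After op 3 (git commit): modified={none} staged={none}
After op 4 (modify b.txt): modified={b.txt} staged={none}
After op 5 (git add b.txt): modified={none} staged={b.txt}
After op 6 (git add d.txt): modified={none} staged={b.txt}
After op 7 (git reset b.txt): modified={b.txt} staged={none}
After op 8 (modify d.txt): modified={b.txt, d.txt} staged={none}
After op 9 (git add d.txt): modified={b.txt} staged={d.txt}
After op 10 (git add b.txt): modified={none} staged={b.txt, d.txt}
After op 11 (git commit): modified={none} staged={none}
After op 12 (modify b.txt): modified={b.txt} staged={none}
After op 13 (git add b.txt): modified={none} staged={b.txt}
After op 14 (modify a.txt): modified={a.txt} staged={b.txt}
After op 15 (git add a.txt): modified={none} staged={a.txt, b.txt}
After op 16 (modify d.txt): modified={d.txt} staged={a.txt, b.txt}
After op 17 (git add d.txt): modified={none} staged={a.txt, b.txt, d.txt}
After op 18 (modify a.txt): modified={a.txt} staged={a.txt, b.txt, d.txt}
After op 19 (git add a.txt): modified={none} staged={a.txt, b.txt, d.txt}
After op 20 (git commit): modified={none} staged={none}
After op 21 (modify c.txt): modified={c.txt} staged={none}
After op 22 (modify f.txt): modified={c.txt, f.txt} staged={none}
After op 23 (modify a.txt): modified={a.txt, c.txt, f.txt} staged={none}
After op 24 (git add b.txt): modified={a.txt, c.txt, f.txt} staged={none}
After op 25 (modify d.txt): modified={a.txt, c.txt, d.txt, f.txt} staged={none}
After op 26 (git add d.txt): modified={a.txt, c.txt, f.txt} staged={d.txt}
After op 27 (modify d.txt): modified={a.txt, c.txt, d.txt, f.txt} staged={d.txt}
After op 28 (git commit): modified={a.txt, c.txt, d.txt, f.txt} staged={none}
After op 29 (git add f.txt): modified={a.txt, c.txt, d.txt} staged={f.txt}
After op 30 (modify b.txt): modified={a.txt, b.txt, c.txt, d.txt} staged={f.txt}

Answer: a.txt, b.txt, c.txt, d.txt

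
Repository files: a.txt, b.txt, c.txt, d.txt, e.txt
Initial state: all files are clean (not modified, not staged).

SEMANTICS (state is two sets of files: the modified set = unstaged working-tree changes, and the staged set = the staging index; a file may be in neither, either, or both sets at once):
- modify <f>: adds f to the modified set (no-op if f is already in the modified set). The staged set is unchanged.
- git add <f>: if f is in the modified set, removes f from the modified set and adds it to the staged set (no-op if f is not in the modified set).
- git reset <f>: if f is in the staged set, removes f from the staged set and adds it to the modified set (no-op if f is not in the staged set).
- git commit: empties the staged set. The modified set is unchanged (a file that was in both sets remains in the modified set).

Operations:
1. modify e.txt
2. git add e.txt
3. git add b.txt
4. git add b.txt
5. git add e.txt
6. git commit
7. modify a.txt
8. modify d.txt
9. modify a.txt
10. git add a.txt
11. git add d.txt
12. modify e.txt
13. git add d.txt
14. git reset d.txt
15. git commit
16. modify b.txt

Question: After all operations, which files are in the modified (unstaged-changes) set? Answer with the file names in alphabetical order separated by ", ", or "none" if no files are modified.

Answer: b.txt, d.txt, e.txt

Derivation:
After op 1 (modify e.txt): modified={e.txt} staged={none}
After op 2 (git add e.txt): modified={none} staged={e.txt}
After op 3 (git add b.txt): modified={none} staged={e.txt}
After op 4 (git add b.txt): modified={none} staged={e.txt}
After op 5 (git add e.txt): modified={none} staged={e.txt}
After op 6 (git commit): modified={none} staged={none}
After op 7 (modify a.txt): modified={a.txt} staged={none}
After op 8 (modify d.txt): modified={a.txt, d.txt} staged={none}
After op 9 (modify a.txt): modified={a.txt, d.txt} staged={none}
After op 10 (git add a.txt): modified={d.txt} staged={a.txt}
After op 11 (git add d.txt): modified={none} staged={a.txt, d.txt}
After op 12 (modify e.txt): modified={e.txt} staged={a.txt, d.txt}
After op 13 (git add d.txt): modified={e.txt} staged={a.txt, d.txt}
After op 14 (git reset d.txt): modified={d.txt, e.txt} staged={a.txt}
After op 15 (git commit): modified={d.txt, e.txt} staged={none}
After op 16 (modify b.txt): modified={b.txt, d.txt, e.txt} staged={none}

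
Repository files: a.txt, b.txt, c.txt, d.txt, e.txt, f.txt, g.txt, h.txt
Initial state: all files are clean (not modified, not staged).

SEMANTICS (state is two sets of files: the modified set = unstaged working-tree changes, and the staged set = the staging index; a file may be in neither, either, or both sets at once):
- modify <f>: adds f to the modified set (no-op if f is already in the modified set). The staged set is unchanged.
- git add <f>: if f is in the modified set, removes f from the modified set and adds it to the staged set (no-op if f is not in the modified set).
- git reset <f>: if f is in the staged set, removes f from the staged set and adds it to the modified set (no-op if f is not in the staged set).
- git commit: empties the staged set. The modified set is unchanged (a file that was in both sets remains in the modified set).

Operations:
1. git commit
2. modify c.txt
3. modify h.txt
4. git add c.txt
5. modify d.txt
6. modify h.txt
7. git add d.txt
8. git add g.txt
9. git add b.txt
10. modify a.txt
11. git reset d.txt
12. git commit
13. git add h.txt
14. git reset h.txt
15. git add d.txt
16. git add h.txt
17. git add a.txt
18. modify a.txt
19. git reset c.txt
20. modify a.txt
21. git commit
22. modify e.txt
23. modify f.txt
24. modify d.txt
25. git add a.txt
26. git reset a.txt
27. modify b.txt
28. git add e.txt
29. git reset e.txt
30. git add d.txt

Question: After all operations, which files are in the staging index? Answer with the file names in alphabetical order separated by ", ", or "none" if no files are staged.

After op 1 (git commit): modified={none} staged={none}
After op 2 (modify c.txt): modified={c.txt} staged={none}
After op 3 (modify h.txt): modified={c.txt, h.txt} staged={none}
After op 4 (git add c.txt): modified={h.txt} staged={c.txt}
After op 5 (modify d.txt): modified={d.txt, h.txt} staged={c.txt}
After op 6 (modify h.txt): modified={d.txt, h.txt} staged={c.txt}
After op 7 (git add d.txt): modified={h.txt} staged={c.txt, d.txt}
After op 8 (git add g.txt): modified={h.txt} staged={c.txt, d.txt}
After op 9 (git add b.txt): modified={h.txt} staged={c.txt, d.txt}
After op 10 (modify a.txt): modified={a.txt, h.txt} staged={c.txt, d.txt}
After op 11 (git reset d.txt): modified={a.txt, d.txt, h.txt} staged={c.txt}
After op 12 (git commit): modified={a.txt, d.txt, h.txt} staged={none}
After op 13 (git add h.txt): modified={a.txt, d.txt} staged={h.txt}
After op 14 (git reset h.txt): modified={a.txt, d.txt, h.txt} staged={none}
After op 15 (git add d.txt): modified={a.txt, h.txt} staged={d.txt}
After op 16 (git add h.txt): modified={a.txt} staged={d.txt, h.txt}
After op 17 (git add a.txt): modified={none} staged={a.txt, d.txt, h.txt}
After op 18 (modify a.txt): modified={a.txt} staged={a.txt, d.txt, h.txt}
After op 19 (git reset c.txt): modified={a.txt} staged={a.txt, d.txt, h.txt}
After op 20 (modify a.txt): modified={a.txt} staged={a.txt, d.txt, h.txt}
After op 21 (git commit): modified={a.txt} staged={none}
After op 22 (modify e.txt): modified={a.txt, e.txt} staged={none}
After op 23 (modify f.txt): modified={a.txt, e.txt, f.txt} staged={none}
After op 24 (modify d.txt): modified={a.txt, d.txt, e.txt, f.txt} staged={none}
After op 25 (git add a.txt): modified={d.txt, e.txt, f.txt} staged={a.txt}
After op 26 (git reset a.txt): modified={a.txt, d.txt, e.txt, f.txt} staged={none}
After op 27 (modify b.txt): modified={a.txt, b.txt, d.txt, e.txt, f.txt} staged={none}
After op 28 (git add e.txt): modified={a.txt, b.txt, d.txt, f.txt} staged={e.txt}
After op 29 (git reset e.txt): modified={a.txt, b.txt, d.txt, e.txt, f.txt} staged={none}
After op 30 (git add d.txt): modified={a.txt, b.txt, e.txt, f.txt} staged={d.txt}

Answer: d.txt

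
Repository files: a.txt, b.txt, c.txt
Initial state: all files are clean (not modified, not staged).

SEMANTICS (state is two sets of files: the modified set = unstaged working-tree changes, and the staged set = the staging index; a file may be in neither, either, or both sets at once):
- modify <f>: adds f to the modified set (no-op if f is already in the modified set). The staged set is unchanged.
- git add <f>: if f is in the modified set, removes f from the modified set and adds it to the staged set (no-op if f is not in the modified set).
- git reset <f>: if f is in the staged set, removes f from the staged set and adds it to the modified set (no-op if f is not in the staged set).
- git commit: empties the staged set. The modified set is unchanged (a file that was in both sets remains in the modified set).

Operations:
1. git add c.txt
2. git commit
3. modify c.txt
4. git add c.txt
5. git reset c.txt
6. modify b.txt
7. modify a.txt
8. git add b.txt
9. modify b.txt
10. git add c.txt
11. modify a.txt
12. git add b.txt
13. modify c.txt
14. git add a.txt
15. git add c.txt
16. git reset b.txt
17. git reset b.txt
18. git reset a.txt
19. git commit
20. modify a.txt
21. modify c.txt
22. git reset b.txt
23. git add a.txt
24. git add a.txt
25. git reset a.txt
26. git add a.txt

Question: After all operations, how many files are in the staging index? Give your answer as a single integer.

After op 1 (git add c.txt): modified={none} staged={none}
After op 2 (git commit): modified={none} staged={none}
After op 3 (modify c.txt): modified={c.txt} staged={none}
After op 4 (git add c.txt): modified={none} staged={c.txt}
After op 5 (git reset c.txt): modified={c.txt} staged={none}
After op 6 (modify b.txt): modified={b.txt, c.txt} staged={none}
After op 7 (modify a.txt): modified={a.txt, b.txt, c.txt} staged={none}
After op 8 (git add b.txt): modified={a.txt, c.txt} staged={b.txt}
After op 9 (modify b.txt): modified={a.txt, b.txt, c.txt} staged={b.txt}
After op 10 (git add c.txt): modified={a.txt, b.txt} staged={b.txt, c.txt}
After op 11 (modify a.txt): modified={a.txt, b.txt} staged={b.txt, c.txt}
After op 12 (git add b.txt): modified={a.txt} staged={b.txt, c.txt}
After op 13 (modify c.txt): modified={a.txt, c.txt} staged={b.txt, c.txt}
After op 14 (git add a.txt): modified={c.txt} staged={a.txt, b.txt, c.txt}
After op 15 (git add c.txt): modified={none} staged={a.txt, b.txt, c.txt}
After op 16 (git reset b.txt): modified={b.txt} staged={a.txt, c.txt}
After op 17 (git reset b.txt): modified={b.txt} staged={a.txt, c.txt}
After op 18 (git reset a.txt): modified={a.txt, b.txt} staged={c.txt}
After op 19 (git commit): modified={a.txt, b.txt} staged={none}
After op 20 (modify a.txt): modified={a.txt, b.txt} staged={none}
After op 21 (modify c.txt): modified={a.txt, b.txt, c.txt} staged={none}
After op 22 (git reset b.txt): modified={a.txt, b.txt, c.txt} staged={none}
After op 23 (git add a.txt): modified={b.txt, c.txt} staged={a.txt}
After op 24 (git add a.txt): modified={b.txt, c.txt} staged={a.txt}
After op 25 (git reset a.txt): modified={a.txt, b.txt, c.txt} staged={none}
After op 26 (git add a.txt): modified={b.txt, c.txt} staged={a.txt}
Final staged set: {a.txt} -> count=1

Answer: 1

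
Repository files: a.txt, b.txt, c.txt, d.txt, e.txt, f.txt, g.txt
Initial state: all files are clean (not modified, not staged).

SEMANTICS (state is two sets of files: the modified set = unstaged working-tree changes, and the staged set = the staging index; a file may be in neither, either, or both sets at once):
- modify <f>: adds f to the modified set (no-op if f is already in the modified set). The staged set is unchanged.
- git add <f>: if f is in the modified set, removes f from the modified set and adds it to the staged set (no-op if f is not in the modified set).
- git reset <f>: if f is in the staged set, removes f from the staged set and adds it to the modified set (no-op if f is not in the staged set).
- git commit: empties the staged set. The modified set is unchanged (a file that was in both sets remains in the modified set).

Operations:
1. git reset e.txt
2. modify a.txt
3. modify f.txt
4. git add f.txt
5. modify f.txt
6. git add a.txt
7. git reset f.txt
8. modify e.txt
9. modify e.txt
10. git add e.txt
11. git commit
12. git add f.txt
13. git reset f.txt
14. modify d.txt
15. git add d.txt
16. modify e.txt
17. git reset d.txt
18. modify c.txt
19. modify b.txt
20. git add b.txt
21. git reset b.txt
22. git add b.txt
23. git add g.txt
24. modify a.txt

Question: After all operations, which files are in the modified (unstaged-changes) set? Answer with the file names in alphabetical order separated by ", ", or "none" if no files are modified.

After op 1 (git reset e.txt): modified={none} staged={none}
After op 2 (modify a.txt): modified={a.txt} staged={none}
After op 3 (modify f.txt): modified={a.txt, f.txt} staged={none}
After op 4 (git add f.txt): modified={a.txt} staged={f.txt}
After op 5 (modify f.txt): modified={a.txt, f.txt} staged={f.txt}
After op 6 (git add a.txt): modified={f.txt} staged={a.txt, f.txt}
After op 7 (git reset f.txt): modified={f.txt} staged={a.txt}
After op 8 (modify e.txt): modified={e.txt, f.txt} staged={a.txt}
After op 9 (modify e.txt): modified={e.txt, f.txt} staged={a.txt}
After op 10 (git add e.txt): modified={f.txt} staged={a.txt, e.txt}
After op 11 (git commit): modified={f.txt} staged={none}
After op 12 (git add f.txt): modified={none} staged={f.txt}
After op 13 (git reset f.txt): modified={f.txt} staged={none}
After op 14 (modify d.txt): modified={d.txt, f.txt} staged={none}
After op 15 (git add d.txt): modified={f.txt} staged={d.txt}
After op 16 (modify e.txt): modified={e.txt, f.txt} staged={d.txt}
After op 17 (git reset d.txt): modified={d.txt, e.txt, f.txt} staged={none}
After op 18 (modify c.txt): modified={c.txt, d.txt, e.txt, f.txt} staged={none}
After op 19 (modify b.txt): modified={b.txt, c.txt, d.txt, e.txt, f.txt} staged={none}
After op 20 (git add b.txt): modified={c.txt, d.txt, e.txt, f.txt} staged={b.txt}
After op 21 (git reset b.txt): modified={b.txt, c.txt, d.txt, e.txt, f.txt} staged={none}
After op 22 (git add b.txt): modified={c.txt, d.txt, e.txt, f.txt} staged={b.txt}
After op 23 (git add g.txt): modified={c.txt, d.txt, e.txt, f.txt} staged={b.txt}
After op 24 (modify a.txt): modified={a.txt, c.txt, d.txt, e.txt, f.txt} staged={b.txt}

Answer: a.txt, c.txt, d.txt, e.txt, f.txt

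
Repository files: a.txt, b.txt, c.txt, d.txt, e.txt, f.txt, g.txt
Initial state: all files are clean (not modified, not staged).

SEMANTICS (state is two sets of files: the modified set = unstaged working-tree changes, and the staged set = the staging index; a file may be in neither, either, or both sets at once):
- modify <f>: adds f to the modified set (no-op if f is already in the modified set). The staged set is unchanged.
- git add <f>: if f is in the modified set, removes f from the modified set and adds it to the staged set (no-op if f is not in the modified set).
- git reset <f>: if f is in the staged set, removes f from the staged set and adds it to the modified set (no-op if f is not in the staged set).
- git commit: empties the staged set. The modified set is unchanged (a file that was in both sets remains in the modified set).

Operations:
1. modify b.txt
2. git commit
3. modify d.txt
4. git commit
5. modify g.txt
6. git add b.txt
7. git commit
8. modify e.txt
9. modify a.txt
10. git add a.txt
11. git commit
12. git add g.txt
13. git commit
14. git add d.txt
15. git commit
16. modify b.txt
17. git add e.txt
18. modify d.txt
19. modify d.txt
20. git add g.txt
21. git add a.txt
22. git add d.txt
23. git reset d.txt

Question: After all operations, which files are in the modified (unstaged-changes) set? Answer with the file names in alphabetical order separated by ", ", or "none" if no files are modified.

Answer: b.txt, d.txt

Derivation:
After op 1 (modify b.txt): modified={b.txt} staged={none}
After op 2 (git commit): modified={b.txt} staged={none}
After op 3 (modify d.txt): modified={b.txt, d.txt} staged={none}
After op 4 (git commit): modified={b.txt, d.txt} staged={none}
After op 5 (modify g.txt): modified={b.txt, d.txt, g.txt} staged={none}
After op 6 (git add b.txt): modified={d.txt, g.txt} staged={b.txt}
After op 7 (git commit): modified={d.txt, g.txt} staged={none}
After op 8 (modify e.txt): modified={d.txt, e.txt, g.txt} staged={none}
After op 9 (modify a.txt): modified={a.txt, d.txt, e.txt, g.txt} staged={none}
After op 10 (git add a.txt): modified={d.txt, e.txt, g.txt} staged={a.txt}
After op 11 (git commit): modified={d.txt, e.txt, g.txt} staged={none}
After op 12 (git add g.txt): modified={d.txt, e.txt} staged={g.txt}
After op 13 (git commit): modified={d.txt, e.txt} staged={none}
After op 14 (git add d.txt): modified={e.txt} staged={d.txt}
After op 15 (git commit): modified={e.txt} staged={none}
After op 16 (modify b.txt): modified={b.txt, e.txt} staged={none}
After op 17 (git add e.txt): modified={b.txt} staged={e.txt}
After op 18 (modify d.txt): modified={b.txt, d.txt} staged={e.txt}
After op 19 (modify d.txt): modified={b.txt, d.txt} staged={e.txt}
After op 20 (git add g.txt): modified={b.txt, d.txt} staged={e.txt}
After op 21 (git add a.txt): modified={b.txt, d.txt} staged={e.txt}
After op 22 (git add d.txt): modified={b.txt} staged={d.txt, e.txt}
After op 23 (git reset d.txt): modified={b.txt, d.txt} staged={e.txt}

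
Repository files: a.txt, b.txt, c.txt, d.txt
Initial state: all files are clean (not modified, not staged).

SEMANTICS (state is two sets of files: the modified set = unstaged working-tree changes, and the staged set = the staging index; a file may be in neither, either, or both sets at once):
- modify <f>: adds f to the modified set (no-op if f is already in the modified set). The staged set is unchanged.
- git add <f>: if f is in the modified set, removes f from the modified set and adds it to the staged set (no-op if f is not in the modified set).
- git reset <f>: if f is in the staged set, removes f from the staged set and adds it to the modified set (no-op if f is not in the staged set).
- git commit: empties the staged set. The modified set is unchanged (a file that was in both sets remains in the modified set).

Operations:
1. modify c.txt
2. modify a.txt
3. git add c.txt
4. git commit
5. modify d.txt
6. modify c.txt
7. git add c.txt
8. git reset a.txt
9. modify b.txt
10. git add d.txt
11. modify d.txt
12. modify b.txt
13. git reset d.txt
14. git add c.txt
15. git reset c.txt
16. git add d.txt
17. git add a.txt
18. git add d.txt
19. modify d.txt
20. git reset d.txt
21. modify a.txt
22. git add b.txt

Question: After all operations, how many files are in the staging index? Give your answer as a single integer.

After op 1 (modify c.txt): modified={c.txt} staged={none}
After op 2 (modify a.txt): modified={a.txt, c.txt} staged={none}
After op 3 (git add c.txt): modified={a.txt} staged={c.txt}
After op 4 (git commit): modified={a.txt} staged={none}
After op 5 (modify d.txt): modified={a.txt, d.txt} staged={none}
After op 6 (modify c.txt): modified={a.txt, c.txt, d.txt} staged={none}
After op 7 (git add c.txt): modified={a.txt, d.txt} staged={c.txt}
After op 8 (git reset a.txt): modified={a.txt, d.txt} staged={c.txt}
After op 9 (modify b.txt): modified={a.txt, b.txt, d.txt} staged={c.txt}
After op 10 (git add d.txt): modified={a.txt, b.txt} staged={c.txt, d.txt}
After op 11 (modify d.txt): modified={a.txt, b.txt, d.txt} staged={c.txt, d.txt}
After op 12 (modify b.txt): modified={a.txt, b.txt, d.txt} staged={c.txt, d.txt}
After op 13 (git reset d.txt): modified={a.txt, b.txt, d.txt} staged={c.txt}
After op 14 (git add c.txt): modified={a.txt, b.txt, d.txt} staged={c.txt}
After op 15 (git reset c.txt): modified={a.txt, b.txt, c.txt, d.txt} staged={none}
After op 16 (git add d.txt): modified={a.txt, b.txt, c.txt} staged={d.txt}
After op 17 (git add a.txt): modified={b.txt, c.txt} staged={a.txt, d.txt}
After op 18 (git add d.txt): modified={b.txt, c.txt} staged={a.txt, d.txt}
After op 19 (modify d.txt): modified={b.txt, c.txt, d.txt} staged={a.txt, d.txt}
After op 20 (git reset d.txt): modified={b.txt, c.txt, d.txt} staged={a.txt}
After op 21 (modify a.txt): modified={a.txt, b.txt, c.txt, d.txt} staged={a.txt}
After op 22 (git add b.txt): modified={a.txt, c.txt, d.txt} staged={a.txt, b.txt}
Final staged set: {a.txt, b.txt} -> count=2

Answer: 2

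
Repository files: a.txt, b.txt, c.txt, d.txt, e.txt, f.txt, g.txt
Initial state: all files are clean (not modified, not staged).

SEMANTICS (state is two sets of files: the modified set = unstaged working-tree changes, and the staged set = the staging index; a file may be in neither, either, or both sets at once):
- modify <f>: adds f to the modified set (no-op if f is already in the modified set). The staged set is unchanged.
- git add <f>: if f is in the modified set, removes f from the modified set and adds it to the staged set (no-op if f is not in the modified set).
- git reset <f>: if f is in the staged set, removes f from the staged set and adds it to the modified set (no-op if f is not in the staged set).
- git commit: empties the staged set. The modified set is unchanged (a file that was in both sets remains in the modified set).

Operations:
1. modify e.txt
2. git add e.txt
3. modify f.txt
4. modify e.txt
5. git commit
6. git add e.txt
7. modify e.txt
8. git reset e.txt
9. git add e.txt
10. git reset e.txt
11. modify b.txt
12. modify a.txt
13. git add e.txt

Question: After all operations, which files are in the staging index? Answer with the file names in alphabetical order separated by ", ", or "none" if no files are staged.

Answer: e.txt

Derivation:
After op 1 (modify e.txt): modified={e.txt} staged={none}
After op 2 (git add e.txt): modified={none} staged={e.txt}
After op 3 (modify f.txt): modified={f.txt} staged={e.txt}
After op 4 (modify e.txt): modified={e.txt, f.txt} staged={e.txt}
After op 5 (git commit): modified={e.txt, f.txt} staged={none}
After op 6 (git add e.txt): modified={f.txt} staged={e.txt}
After op 7 (modify e.txt): modified={e.txt, f.txt} staged={e.txt}
After op 8 (git reset e.txt): modified={e.txt, f.txt} staged={none}
After op 9 (git add e.txt): modified={f.txt} staged={e.txt}
After op 10 (git reset e.txt): modified={e.txt, f.txt} staged={none}
After op 11 (modify b.txt): modified={b.txt, e.txt, f.txt} staged={none}
After op 12 (modify a.txt): modified={a.txt, b.txt, e.txt, f.txt} staged={none}
After op 13 (git add e.txt): modified={a.txt, b.txt, f.txt} staged={e.txt}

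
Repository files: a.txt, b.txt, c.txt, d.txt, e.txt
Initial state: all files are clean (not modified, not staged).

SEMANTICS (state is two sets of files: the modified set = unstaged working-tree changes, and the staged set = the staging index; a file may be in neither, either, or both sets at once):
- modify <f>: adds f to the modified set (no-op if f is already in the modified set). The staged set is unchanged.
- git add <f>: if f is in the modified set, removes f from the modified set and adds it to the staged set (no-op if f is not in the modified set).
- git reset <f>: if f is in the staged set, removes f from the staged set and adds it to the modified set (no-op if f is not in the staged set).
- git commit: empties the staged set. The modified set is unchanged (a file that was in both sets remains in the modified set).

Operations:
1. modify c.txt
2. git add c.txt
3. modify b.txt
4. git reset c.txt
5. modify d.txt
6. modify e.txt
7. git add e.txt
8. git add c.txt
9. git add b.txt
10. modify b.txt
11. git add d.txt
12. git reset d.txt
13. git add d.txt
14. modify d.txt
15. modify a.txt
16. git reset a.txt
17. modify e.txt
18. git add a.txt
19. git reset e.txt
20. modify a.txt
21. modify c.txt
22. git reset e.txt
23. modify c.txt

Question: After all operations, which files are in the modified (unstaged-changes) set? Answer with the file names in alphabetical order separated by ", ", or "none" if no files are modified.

After op 1 (modify c.txt): modified={c.txt} staged={none}
After op 2 (git add c.txt): modified={none} staged={c.txt}
After op 3 (modify b.txt): modified={b.txt} staged={c.txt}
After op 4 (git reset c.txt): modified={b.txt, c.txt} staged={none}
After op 5 (modify d.txt): modified={b.txt, c.txt, d.txt} staged={none}
After op 6 (modify e.txt): modified={b.txt, c.txt, d.txt, e.txt} staged={none}
After op 7 (git add e.txt): modified={b.txt, c.txt, d.txt} staged={e.txt}
After op 8 (git add c.txt): modified={b.txt, d.txt} staged={c.txt, e.txt}
After op 9 (git add b.txt): modified={d.txt} staged={b.txt, c.txt, e.txt}
After op 10 (modify b.txt): modified={b.txt, d.txt} staged={b.txt, c.txt, e.txt}
After op 11 (git add d.txt): modified={b.txt} staged={b.txt, c.txt, d.txt, e.txt}
After op 12 (git reset d.txt): modified={b.txt, d.txt} staged={b.txt, c.txt, e.txt}
After op 13 (git add d.txt): modified={b.txt} staged={b.txt, c.txt, d.txt, e.txt}
After op 14 (modify d.txt): modified={b.txt, d.txt} staged={b.txt, c.txt, d.txt, e.txt}
After op 15 (modify a.txt): modified={a.txt, b.txt, d.txt} staged={b.txt, c.txt, d.txt, e.txt}
After op 16 (git reset a.txt): modified={a.txt, b.txt, d.txt} staged={b.txt, c.txt, d.txt, e.txt}
After op 17 (modify e.txt): modified={a.txt, b.txt, d.txt, e.txt} staged={b.txt, c.txt, d.txt, e.txt}
After op 18 (git add a.txt): modified={b.txt, d.txt, e.txt} staged={a.txt, b.txt, c.txt, d.txt, e.txt}
After op 19 (git reset e.txt): modified={b.txt, d.txt, e.txt} staged={a.txt, b.txt, c.txt, d.txt}
After op 20 (modify a.txt): modified={a.txt, b.txt, d.txt, e.txt} staged={a.txt, b.txt, c.txt, d.txt}
After op 21 (modify c.txt): modified={a.txt, b.txt, c.txt, d.txt, e.txt} staged={a.txt, b.txt, c.txt, d.txt}
After op 22 (git reset e.txt): modified={a.txt, b.txt, c.txt, d.txt, e.txt} staged={a.txt, b.txt, c.txt, d.txt}
After op 23 (modify c.txt): modified={a.txt, b.txt, c.txt, d.txt, e.txt} staged={a.txt, b.txt, c.txt, d.txt}

Answer: a.txt, b.txt, c.txt, d.txt, e.txt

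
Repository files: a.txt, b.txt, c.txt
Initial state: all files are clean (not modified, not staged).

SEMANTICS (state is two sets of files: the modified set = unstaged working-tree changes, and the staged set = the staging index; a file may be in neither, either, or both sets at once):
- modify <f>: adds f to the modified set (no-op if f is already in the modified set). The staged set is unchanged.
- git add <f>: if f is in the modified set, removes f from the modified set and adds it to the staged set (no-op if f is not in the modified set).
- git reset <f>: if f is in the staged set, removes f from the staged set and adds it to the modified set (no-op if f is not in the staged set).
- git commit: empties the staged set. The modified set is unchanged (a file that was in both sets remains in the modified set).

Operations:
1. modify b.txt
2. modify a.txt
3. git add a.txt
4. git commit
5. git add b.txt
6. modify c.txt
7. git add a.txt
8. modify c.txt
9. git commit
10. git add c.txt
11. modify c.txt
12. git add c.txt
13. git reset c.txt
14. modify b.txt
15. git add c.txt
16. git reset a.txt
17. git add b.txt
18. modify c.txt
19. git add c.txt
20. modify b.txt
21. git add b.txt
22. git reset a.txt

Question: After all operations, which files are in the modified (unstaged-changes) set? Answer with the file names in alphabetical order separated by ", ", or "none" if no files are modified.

Answer: none

Derivation:
After op 1 (modify b.txt): modified={b.txt} staged={none}
After op 2 (modify a.txt): modified={a.txt, b.txt} staged={none}
After op 3 (git add a.txt): modified={b.txt} staged={a.txt}
After op 4 (git commit): modified={b.txt} staged={none}
After op 5 (git add b.txt): modified={none} staged={b.txt}
After op 6 (modify c.txt): modified={c.txt} staged={b.txt}
After op 7 (git add a.txt): modified={c.txt} staged={b.txt}
After op 8 (modify c.txt): modified={c.txt} staged={b.txt}
After op 9 (git commit): modified={c.txt} staged={none}
After op 10 (git add c.txt): modified={none} staged={c.txt}
After op 11 (modify c.txt): modified={c.txt} staged={c.txt}
After op 12 (git add c.txt): modified={none} staged={c.txt}
After op 13 (git reset c.txt): modified={c.txt} staged={none}
After op 14 (modify b.txt): modified={b.txt, c.txt} staged={none}
After op 15 (git add c.txt): modified={b.txt} staged={c.txt}
After op 16 (git reset a.txt): modified={b.txt} staged={c.txt}
After op 17 (git add b.txt): modified={none} staged={b.txt, c.txt}
After op 18 (modify c.txt): modified={c.txt} staged={b.txt, c.txt}
After op 19 (git add c.txt): modified={none} staged={b.txt, c.txt}
After op 20 (modify b.txt): modified={b.txt} staged={b.txt, c.txt}
After op 21 (git add b.txt): modified={none} staged={b.txt, c.txt}
After op 22 (git reset a.txt): modified={none} staged={b.txt, c.txt}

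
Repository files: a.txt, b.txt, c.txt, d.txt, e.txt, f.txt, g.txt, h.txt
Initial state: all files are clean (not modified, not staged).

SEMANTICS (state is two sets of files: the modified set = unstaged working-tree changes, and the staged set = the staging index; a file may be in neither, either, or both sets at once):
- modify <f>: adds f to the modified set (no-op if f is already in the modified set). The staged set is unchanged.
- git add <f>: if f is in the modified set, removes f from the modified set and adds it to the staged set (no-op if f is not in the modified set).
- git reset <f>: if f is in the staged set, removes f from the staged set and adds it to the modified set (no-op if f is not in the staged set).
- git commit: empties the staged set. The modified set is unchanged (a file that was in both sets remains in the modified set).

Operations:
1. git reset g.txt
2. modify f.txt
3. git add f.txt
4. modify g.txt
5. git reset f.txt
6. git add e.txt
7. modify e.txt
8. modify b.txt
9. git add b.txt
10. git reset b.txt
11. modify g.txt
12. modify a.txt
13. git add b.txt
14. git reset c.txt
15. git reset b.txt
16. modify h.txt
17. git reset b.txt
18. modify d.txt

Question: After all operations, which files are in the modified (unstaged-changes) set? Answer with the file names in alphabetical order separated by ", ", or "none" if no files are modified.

After op 1 (git reset g.txt): modified={none} staged={none}
After op 2 (modify f.txt): modified={f.txt} staged={none}
After op 3 (git add f.txt): modified={none} staged={f.txt}
After op 4 (modify g.txt): modified={g.txt} staged={f.txt}
After op 5 (git reset f.txt): modified={f.txt, g.txt} staged={none}
After op 6 (git add e.txt): modified={f.txt, g.txt} staged={none}
After op 7 (modify e.txt): modified={e.txt, f.txt, g.txt} staged={none}
After op 8 (modify b.txt): modified={b.txt, e.txt, f.txt, g.txt} staged={none}
After op 9 (git add b.txt): modified={e.txt, f.txt, g.txt} staged={b.txt}
After op 10 (git reset b.txt): modified={b.txt, e.txt, f.txt, g.txt} staged={none}
After op 11 (modify g.txt): modified={b.txt, e.txt, f.txt, g.txt} staged={none}
After op 12 (modify a.txt): modified={a.txt, b.txt, e.txt, f.txt, g.txt} staged={none}
After op 13 (git add b.txt): modified={a.txt, e.txt, f.txt, g.txt} staged={b.txt}
After op 14 (git reset c.txt): modified={a.txt, e.txt, f.txt, g.txt} staged={b.txt}
After op 15 (git reset b.txt): modified={a.txt, b.txt, e.txt, f.txt, g.txt} staged={none}
After op 16 (modify h.txt): modified={a.txt, b.txt, e.txt, f.txt, g.txt, h.txt} staged={none}
After op 17 (git reset b.txt): modified={a.txt, b.txt, e.txt, f.txt, g.txt, h.txt} staged={none}
After op 18 (modify d.txt): modified={a.txt, b.txt, d.txt, e.txt, f.txt, g.txt, h.txt} staged={none}

Answer: a.txt, b.txt, d.txt, e.txt, f.txt, g.txt, h.txt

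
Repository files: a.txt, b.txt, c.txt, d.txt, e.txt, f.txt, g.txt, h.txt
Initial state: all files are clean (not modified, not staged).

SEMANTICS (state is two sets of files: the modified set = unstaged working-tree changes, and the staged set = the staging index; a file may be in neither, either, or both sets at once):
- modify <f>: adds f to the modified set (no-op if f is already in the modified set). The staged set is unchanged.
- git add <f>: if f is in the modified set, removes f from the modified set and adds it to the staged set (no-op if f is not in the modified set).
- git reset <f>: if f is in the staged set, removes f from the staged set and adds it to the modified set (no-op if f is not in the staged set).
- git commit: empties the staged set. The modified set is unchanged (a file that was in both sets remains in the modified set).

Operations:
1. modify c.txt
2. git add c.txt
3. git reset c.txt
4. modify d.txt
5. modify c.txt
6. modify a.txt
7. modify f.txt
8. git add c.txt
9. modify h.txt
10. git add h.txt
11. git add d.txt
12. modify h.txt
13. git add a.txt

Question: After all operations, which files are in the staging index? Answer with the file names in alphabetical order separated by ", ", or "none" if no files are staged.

After op 1 (modify c.txt): modified={c.txt} staged={none}
After op 2 (git add c.txt): modified={none} staged={c.txt}
After op 3 (git reset c.txt): modified={c.txt} staged={none}
After op 4 (modify d.txt): modified={c.txt, d.txt} staged={none}
After op 5 (modify c.txt): modified={c.txt, d.txt} staged={none}
After op 6 (modify a.txt): modified={a.txt, c.txt, d.txt} staged={none}
After op 7 (modify f.txt): modified={a.txt, c.txt, d.txt, f.txt} staged={none}
After op 8 (git add c.txt): modified={a.txt, d.txt, f.txt} staged={c.txt}
After op 9 (modify h.txt): modified={a.txt, d.txt, f.txt, h.txt} staged={c.txt}
After op 10 (git add h.txt): modified={a.txt, d.txt, f.txt} staged={c.txt, h.txt}
After op 11 (git add d.txt): modified={a.txt, f.txt} staged={c.txt, d.txt, h.txt}
After op 12 (modify h.txt): modified={a.txt, f.txt, h.txt} staged={c.txt, d.txt, h.txt}
After op 13 (git add a.txt): modified={f.txt, h.txt} staged={a.txt, c.txt, d.txt, h.txt}

Answer: a.txt, c.txt, d.txt, h.txt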